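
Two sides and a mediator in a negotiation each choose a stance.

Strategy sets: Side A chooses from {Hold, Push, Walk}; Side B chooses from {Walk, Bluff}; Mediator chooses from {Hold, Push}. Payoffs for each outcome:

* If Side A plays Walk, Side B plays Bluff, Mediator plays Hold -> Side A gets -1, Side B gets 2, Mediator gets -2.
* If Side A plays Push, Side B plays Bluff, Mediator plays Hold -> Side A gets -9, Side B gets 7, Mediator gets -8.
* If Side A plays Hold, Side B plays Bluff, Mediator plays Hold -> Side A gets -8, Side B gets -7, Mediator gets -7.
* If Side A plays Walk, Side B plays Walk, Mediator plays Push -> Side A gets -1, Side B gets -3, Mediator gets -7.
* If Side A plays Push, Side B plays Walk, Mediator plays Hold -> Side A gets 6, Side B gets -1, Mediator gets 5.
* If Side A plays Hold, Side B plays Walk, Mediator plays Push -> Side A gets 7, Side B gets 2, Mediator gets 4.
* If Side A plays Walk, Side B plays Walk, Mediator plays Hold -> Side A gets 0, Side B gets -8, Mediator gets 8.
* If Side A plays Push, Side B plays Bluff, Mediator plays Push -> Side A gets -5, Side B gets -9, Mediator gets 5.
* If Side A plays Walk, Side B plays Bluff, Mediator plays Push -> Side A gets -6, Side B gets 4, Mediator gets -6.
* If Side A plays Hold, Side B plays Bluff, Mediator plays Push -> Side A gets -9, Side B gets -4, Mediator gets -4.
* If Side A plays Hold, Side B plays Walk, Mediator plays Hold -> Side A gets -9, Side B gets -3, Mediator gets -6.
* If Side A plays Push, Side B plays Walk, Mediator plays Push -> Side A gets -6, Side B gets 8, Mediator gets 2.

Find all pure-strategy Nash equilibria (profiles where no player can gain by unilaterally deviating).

(Hold, Walk, Push) and (Walk, Bluff, Hold)

Check each profile: it is a Nash equilibrium iff no player can strictly gain by switching unilaterally.
(Hold, Walk, Hold): Side A can switch to Push (-9 → 6). Not NE.
(Hold, Walk, Push): Side A gets 7, best alternative -1; Side B gets 2, best alternative -4; Mediator gets 4, best alternative -6. No profitable deviation — NE.
(Hold, Bluff, Hold): Side A can switch to Walk (-8 → -1). Not NE.
(Hold, Bluff, Push): Side A can switch to Push (-9 → -5). Not NE.
(Push, Walk, Hold): Side B can switch to Bluff (-1 → 7). Not NE.
(Push, Walk, Push): Side A can switch to Hold (-6 → 7). Not NE.
(Push, Bluff, Hold): Side A can switch to Hold (-9 → -8). Not NE.
(Push, Bluff, Push): Side B can switch to Walk (-9 → 8). Not NE.
(Walk, Walk, Hold): Side A can switch to Push (0 → 6). Not NE.
(Walk, Walk, Push): Side A can switch to Hold (-1 → 7). Not NE.
(Walk, Bluff, Hold): Side A gets -1, best alternative -8; Side B gets 2, best alternative -8; Mediator gets -2, best alternative -6. No profitable deviation — NE.
(Walk, Bluff, Push): Side A can switch to Push (-6 → -5). Not NE.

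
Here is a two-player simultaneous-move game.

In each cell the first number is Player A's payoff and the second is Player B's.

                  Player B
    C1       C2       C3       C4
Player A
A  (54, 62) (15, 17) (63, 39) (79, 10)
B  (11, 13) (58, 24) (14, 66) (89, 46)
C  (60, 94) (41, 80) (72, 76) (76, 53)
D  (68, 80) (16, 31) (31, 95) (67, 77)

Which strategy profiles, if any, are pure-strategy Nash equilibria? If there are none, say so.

Player A against C1: payoffs 54, 11, 60, 68 → best response D.
Player A against C2: payoffs 15, 58, 41, 16 → best response B.
Player A against C3: payoffs 63, 14, 72, 31 → best response C.
Player A against C4: payoffs 79, 89, 76, 67 → best response B.
Player B against A: payoffs 62, 17, 39, 10 → best response C1.
Player B against B: payoffs 13, 24, 66, 46 → best response C3.
Player B against C: payoffs 94, 80, 76, 53 → best response C1.
Player B against D: payoffs 80, 31, 95, 77 → best response C3.
No profile is a mutual best response for all players.

No pure-strategy Nash equilibrium.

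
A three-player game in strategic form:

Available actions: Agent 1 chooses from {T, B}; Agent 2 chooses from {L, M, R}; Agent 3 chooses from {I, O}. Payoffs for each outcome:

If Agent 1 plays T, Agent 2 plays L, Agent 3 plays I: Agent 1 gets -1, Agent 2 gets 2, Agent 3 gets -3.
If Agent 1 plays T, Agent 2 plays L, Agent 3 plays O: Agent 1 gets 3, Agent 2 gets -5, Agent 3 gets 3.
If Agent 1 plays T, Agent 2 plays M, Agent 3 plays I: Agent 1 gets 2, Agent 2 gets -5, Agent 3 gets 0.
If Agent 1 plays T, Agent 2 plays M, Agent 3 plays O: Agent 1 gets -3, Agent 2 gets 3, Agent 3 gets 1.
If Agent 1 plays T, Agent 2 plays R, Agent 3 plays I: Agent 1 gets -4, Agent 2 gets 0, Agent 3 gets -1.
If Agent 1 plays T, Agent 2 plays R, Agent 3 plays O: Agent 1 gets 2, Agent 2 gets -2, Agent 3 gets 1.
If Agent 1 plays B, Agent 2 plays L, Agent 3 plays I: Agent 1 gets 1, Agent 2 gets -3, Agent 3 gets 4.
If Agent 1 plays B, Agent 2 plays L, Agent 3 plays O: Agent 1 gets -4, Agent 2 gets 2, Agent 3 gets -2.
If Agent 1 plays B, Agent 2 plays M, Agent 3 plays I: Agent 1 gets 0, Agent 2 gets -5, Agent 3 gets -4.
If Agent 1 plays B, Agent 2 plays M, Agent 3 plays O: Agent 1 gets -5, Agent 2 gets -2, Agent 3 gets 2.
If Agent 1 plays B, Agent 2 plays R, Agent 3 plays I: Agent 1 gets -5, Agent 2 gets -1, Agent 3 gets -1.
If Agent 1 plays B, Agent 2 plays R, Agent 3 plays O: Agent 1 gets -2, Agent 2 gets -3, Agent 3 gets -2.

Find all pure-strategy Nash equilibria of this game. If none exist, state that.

Mark each player's best response to every combination of opponents' strategies; a profile where every player is best-responding is a pure Nash equilibrium.
Agent 1 against (L, I): payoffs -1, 1 → best response B.
Agent 1 against (L, O): payoffs 3, -4 → best response T.
Agent 1 against (M, I): payoffs 2, 0 → best response T.
Agent 1 against (M, O): payoffs -3, -5 → best response T.
Agent 1 against (R, I): payoffs -4, -5 → best response T.
Agent 1 against (R, O): payoffs 2, -2 → best response T.
Agent 2 against (T, I): payoffs 2, -5, 0 → best response L.
Agent 2 against (T, O): payoffs -5, 3, -2 → best response M.
Agent 2 against (B, I): payoffs -3, -5, -1 → best response R.
Agent 2 against (B, O): payoffs 2, -2, -3 → best response L.
Agent 3 against (T, L): payoffs -3, 3 → best response O.
Agent 3 against (T, M): payoffs 0, 1 → best response O.
Agent 3 against (T, R): payoffs -1, 1 → best response O.
Agent 3 against (B, L): payoffs 4, -2 → best response I.
Agent 3 against (B, M): payoffs -4, 2 → best response O.
Agent 3 against (B, R): payoffs -1, -2 → best response I.
Mutual best responses: (T, M, O).

Pure NE: (T, M, O)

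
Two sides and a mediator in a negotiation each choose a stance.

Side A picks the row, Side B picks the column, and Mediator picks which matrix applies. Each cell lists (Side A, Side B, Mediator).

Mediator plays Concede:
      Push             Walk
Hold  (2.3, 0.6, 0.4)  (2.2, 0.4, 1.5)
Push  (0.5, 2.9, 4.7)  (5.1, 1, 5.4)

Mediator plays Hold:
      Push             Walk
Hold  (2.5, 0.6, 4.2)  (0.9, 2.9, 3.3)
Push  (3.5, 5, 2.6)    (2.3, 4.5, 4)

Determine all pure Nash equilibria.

No pure-strategy Nash equilibrium.

Mark each player's best response to every combination of opponents' strategies; a profile where every player is best-responding is a pure Nash equilibrium.
Side A against (Push, Concede): payoffs 2.3, 0.5 → best response Hold.
Side A against (Push, Hold): payoffs 2.5, 3.5 → best response Push.
Side A against (Walk, Concede): payoffs 2.2, 5.1 → best response Push.
Side A against (Walk, Hold): payoffs 0.9, 2.3 → best response Push.
Side B against (Hold, Concede): payoffs 0.6, 0.4 → best response Push.
Side B against (Hold, Hold): payoffs 0.6, 2.9 → best response Walk.
Side B against (Push, Concede): payoffs 2.9, 1 → best response Push.
Side B against (Push, Hold): payoffs 5, 4.5 → best response Push.
Mediator against (Hold, Push): payoffs 0.4, 4.2 → best response Hold.
Mediator against (Hold, Walk): payoffs 1.5, 3.3 → best response Hold.
Mediator against (Push, Push): payoffs 4.7, 2.6 → best response Concede.
Mediator against (Push, Walk): payoffs 5.4, 4 → best response Concede.
No profile is a mutual best response for all players.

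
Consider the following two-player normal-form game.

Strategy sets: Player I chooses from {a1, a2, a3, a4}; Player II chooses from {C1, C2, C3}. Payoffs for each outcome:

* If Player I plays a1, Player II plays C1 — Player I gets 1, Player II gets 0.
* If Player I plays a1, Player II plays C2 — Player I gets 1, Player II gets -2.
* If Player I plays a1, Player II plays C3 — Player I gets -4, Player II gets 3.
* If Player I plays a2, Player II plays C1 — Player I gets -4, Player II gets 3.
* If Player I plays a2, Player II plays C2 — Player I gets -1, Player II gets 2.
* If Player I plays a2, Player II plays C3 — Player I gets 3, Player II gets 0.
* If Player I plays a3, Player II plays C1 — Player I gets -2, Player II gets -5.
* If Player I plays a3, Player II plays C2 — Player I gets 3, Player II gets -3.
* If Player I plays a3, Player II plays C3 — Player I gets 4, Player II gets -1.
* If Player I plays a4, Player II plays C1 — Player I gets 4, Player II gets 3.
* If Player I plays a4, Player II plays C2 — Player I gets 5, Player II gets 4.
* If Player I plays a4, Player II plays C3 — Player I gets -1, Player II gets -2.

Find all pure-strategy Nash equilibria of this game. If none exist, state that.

For each player, find the best response to each opponent profile; mutual best responses are the pure NE.
Player I against C1: payoffs 1, -4, -2, 4 → best response a4.
Player I against C2: payoffs 1, -1, 3, 5 → best response a4.
Player I against C3: payoffs -4, 3, 4, -1 → best response a3.
Player II against a1: payoffs 0, -2, 3 → best response C3.
Player II against a2: payoffs 3, 2, 0 → best response C1.
Player II against a3: payoffs -5, -3, -1 → best response C3.
Player II against a4: payoffs 3, 4, -2 → best response C2.
Mutual best responses: (a3, C3); (a4, C2).

The pure Nash equilibria are (a3, C3); (a4, C2).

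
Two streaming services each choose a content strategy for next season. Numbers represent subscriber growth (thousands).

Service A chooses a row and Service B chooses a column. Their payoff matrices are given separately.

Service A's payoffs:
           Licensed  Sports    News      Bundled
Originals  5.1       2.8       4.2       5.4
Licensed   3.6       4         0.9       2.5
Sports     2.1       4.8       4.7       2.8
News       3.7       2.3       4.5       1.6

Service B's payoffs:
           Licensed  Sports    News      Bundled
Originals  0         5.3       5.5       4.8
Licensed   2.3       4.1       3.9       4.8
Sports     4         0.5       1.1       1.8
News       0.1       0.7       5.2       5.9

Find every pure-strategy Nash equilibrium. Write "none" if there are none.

There is no pure-strategy Nash equilibrium.

Check each profile: it is a Nash equilibrium iff no player can strictly gain by switching unilaterally.
(Originals, Licensed): Service B can switch to Sports (0 → 5.3). Not NE.
(Originals, Sports): Service A can switch to Licensed (2.8 → 4). Not NE.
(Originals, News): Service A can switch to Sports (4.2 → 4.7). Not NE.
(Originals, Bundled): Service B can switch to Sports (4.8 → 5.3). Not NE.
(Licensed, Licensed): Service A can switch to Originals (3.6 → 5.1). Not NE.
(Licensed, Sports): Service A can switch to Sports (4 → 4.8). Not NE.
(Licensed, News): Service A can switch to Originals (0.9 → 4.2). Not NE.
(Licensed, Bundled): Service A can switch to Originals (2.5 → 5.4). Not NE.
(The remaining 8 profiles each have a profitable deviation by the same check.)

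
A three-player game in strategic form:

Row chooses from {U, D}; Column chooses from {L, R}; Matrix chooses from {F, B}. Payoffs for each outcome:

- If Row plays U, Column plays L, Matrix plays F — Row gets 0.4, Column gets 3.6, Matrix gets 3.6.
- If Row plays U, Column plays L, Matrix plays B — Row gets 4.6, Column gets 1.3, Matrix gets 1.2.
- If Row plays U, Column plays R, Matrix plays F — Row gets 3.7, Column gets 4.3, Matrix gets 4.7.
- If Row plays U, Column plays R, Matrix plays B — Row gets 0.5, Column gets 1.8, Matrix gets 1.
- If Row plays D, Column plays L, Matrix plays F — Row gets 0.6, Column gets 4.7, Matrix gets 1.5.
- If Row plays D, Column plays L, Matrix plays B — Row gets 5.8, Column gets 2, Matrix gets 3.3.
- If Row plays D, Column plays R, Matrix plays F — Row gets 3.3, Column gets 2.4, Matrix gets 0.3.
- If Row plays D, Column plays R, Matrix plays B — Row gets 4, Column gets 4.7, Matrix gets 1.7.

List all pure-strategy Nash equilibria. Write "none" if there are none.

Row against (L, F): payoffs 0.4, 0.6 → best response D.
Row against (L, B): payoffs 4.6, 5.8 → best response D.
Row against (R, F): payoffs 3.7, 3.3 → best response U.
Row against (R, B): payoffs 0.5, 4 → best response D.
Column against (U, F): payoffs 3.6, 4.3 → best response R.
Column against (U, B): payoffs 1.3, 1.8 → best response R.
Column against (D, F): payoffs 4.7, 2.4 → best response L.
Column against (D, B): payoffs 2, 4.7 → best response R.
Matrix against (U, L): payoffs 3.6, 1.2 → best response F.
Matrix against (U, R): payoffs 4.7, 1 → best response F.
Matrix against (D, L): payoffs 1.5, 3.3 → best response B.
Matrix against (D, R): payoffs 0.3, 1.7 → best response B.
Mutual best responses: (U, R, F); (D, R, B).

(U, R, F); (D, R, B)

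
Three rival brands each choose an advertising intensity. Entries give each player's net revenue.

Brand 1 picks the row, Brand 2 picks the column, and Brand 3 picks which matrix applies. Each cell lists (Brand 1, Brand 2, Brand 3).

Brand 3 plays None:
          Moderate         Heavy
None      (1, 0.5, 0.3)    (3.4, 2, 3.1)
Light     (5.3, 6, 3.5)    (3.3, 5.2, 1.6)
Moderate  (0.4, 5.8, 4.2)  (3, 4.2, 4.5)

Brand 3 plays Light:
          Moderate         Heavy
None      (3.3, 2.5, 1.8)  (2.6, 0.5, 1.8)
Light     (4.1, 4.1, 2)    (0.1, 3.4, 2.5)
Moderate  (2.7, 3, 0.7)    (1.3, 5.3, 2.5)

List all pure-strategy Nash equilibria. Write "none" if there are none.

The pure Nash equilibria are (None, Heavy, None); (Light, Moderate, None).

(None, Moderate, None): Brand 1 can switch to Light (1 → 5.3). Not NE.
(None, Moderate, Light): Brand 1 can switch to Light (3.3 → 4.1). Not NE.
(None, Heavy, None): Brand 1 gets 3.4, best alternative 3.3; Brand 2 gets 2, best alternative 0.5; Brand 3 gets 3.1, best alternative 1.8. No profitable deviation — NE.
(None, Heavy, Light): Brand 2 can switch to Moderate (0.5 → 2.5). Not NE.
(Light, Moderate, None): Brand 1 gets 5.3, best alternative 1; Brand 2 gets 6, best alternative 5.2; Brand 3 gets 3.5, best alternative 2. No profitable deviation — NE.
(Light, Moderate, Light): Brand 3 can switch to None (2 → 3.5). Not NE.
(Light, Heavy, None): Brand 1 can switch to None (3.3 → 3.4). Not NE.
(Light, Heavy, Light): Brand 1 can switch to None (0.1 → 2.6). Not NE.
(Moderate, Moderate, None): Brand 1 can switch to None (0.4 → 1). Not NE.
(Moderate, Moderate, Light): Brand 1 can switch to None (2.7 → 3.3). Not NE.
(The remaining 2 profiles each have a profitable deviation by the same check.)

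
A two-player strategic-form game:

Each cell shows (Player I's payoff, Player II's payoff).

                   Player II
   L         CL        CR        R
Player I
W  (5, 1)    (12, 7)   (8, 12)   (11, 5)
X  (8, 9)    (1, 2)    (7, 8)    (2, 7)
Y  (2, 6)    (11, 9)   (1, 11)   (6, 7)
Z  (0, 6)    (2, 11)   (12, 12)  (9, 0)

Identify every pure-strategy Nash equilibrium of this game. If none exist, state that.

The pure Nash equilibria are (X, L), (Z, CR).

For each strategy profile, look for a profitable unilateral deviation.
(W, L): Player I can switch to X (5 → 8). Not NE.
(W, CL): Player II can switch to CR (7 → 12). Not NE.
(W, CR): Player I can switch to Z (8 → 12). Not NE.
(W, R): Player II can switch to CL (5 → 7). Not NE.
(X, L): Player I gets 8, best alternative 5; Player II gets 9, best alternative 8. No profitable deviation — NE.
(X, CL): Player I can switch to W (1 → 12). Not NE.
(X, CR): Player I can switch to W (7 → 8). Not NE.
(X, R): Player I can switch to W (2 → 11). Not NE.
(Y, L): Player I can switch to W (2 → 5). Not NE.
(Y, CL): Player I can switch to W (11 → 12). Not NE.
(Y, CR): Player I can switch to W (1 → 8). Not NE.
(Z, CR): Player I gets 12, best alternative 8; Player II gets 12, best alternative 11. No profitable deviation — NE.
(The remaining 4 profiles each have a profitable deviation by the same check.)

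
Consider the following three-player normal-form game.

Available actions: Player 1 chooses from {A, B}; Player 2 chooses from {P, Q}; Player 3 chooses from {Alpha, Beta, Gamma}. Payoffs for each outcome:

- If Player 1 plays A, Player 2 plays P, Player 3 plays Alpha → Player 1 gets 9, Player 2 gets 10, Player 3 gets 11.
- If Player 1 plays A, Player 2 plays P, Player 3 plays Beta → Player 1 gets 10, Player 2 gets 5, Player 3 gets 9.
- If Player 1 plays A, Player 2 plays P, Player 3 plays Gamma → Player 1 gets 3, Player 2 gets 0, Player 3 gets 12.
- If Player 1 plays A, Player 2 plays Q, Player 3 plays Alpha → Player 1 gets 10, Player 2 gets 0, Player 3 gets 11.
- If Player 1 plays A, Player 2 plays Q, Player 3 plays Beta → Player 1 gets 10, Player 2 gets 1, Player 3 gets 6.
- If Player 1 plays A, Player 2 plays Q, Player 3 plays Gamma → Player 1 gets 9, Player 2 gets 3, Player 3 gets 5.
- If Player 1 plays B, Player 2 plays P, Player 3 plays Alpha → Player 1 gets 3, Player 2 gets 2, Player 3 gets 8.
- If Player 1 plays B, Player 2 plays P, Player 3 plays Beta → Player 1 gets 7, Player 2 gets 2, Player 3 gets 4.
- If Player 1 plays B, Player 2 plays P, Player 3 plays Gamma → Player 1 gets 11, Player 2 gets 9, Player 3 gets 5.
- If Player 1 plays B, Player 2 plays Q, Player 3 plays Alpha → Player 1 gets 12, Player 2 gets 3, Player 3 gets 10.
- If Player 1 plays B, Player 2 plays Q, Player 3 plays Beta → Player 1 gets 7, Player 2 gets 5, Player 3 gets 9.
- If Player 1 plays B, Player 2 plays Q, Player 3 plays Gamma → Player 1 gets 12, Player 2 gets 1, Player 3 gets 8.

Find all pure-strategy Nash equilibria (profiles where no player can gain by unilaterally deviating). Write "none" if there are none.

Player 1 against (P, Alpha): payoffs 9, 3 → best response A.
Player 1 against (P, Beta): payoffs 10, 7 → best response A.
Player 1 against (P, Gamma): payoffs 3, 11 → best response B.
Player 1 against (Q, Alpha): payoffs 10, 12 → best response B.
Player 1 against (Q, Beta): payoffs 10, 7 → best response A.
Player 1 against (Q, Gamma): payoffs 9, 12 → best response B.
Player 2 against (A, Alpha): payoffs 10, 0 → best response P.
Player 2 against (A, Beta): payoffs 5, 1 → best response P.
Player 2 against (A, Gamma): payoffs 0, 3 → best response Q.
Player 2 against (B, Alpha): payoffs 2, 3 → best response Q.
Player 2 against (B, Beta): payoffs 2, 5 → best response Q.
Player 2 against (B, Gamma): payoffs 9, 1 → best response P.
Player 3 against (A, P): payoffs 11, 9, 12 → best response Gamma.
Player 3 against (A, Q): payoffs 11, 6, 5 → best response Alpha.
Player 3 against (B, P): payoffs 8, 4, 5 → best response Alpha.
Player 3 against (B, Q): payoffs 10, 9, 8 → best response Alpha.
Mutual best responses: (B, Q, Alpha).

The unique pure-strategy Nash equilibrium is (B, Q, Alpha).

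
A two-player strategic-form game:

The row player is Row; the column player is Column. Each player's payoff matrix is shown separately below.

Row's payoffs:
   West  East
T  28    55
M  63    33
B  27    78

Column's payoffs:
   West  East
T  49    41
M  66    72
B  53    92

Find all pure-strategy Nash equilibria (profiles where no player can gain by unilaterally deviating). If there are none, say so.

(B, East)

Row against West: payoffs 28, 63, 27 → best response M.
Row against East: payoffs 55, 33, 78 → best response B.
Column against T: payoffs 49, 41 → best response West.
Column against M: payoffs 66, 72 → best response East.
Column against B: payoffs 53, 92 → best response East.
Mutual best responses: (B, East).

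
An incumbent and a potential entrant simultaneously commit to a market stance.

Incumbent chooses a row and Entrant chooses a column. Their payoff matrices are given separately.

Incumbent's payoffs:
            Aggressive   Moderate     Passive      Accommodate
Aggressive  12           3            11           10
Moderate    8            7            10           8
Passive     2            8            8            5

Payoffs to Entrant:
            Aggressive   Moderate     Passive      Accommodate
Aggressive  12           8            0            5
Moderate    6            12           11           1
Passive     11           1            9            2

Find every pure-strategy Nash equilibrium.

(Aggressive, Aggressive): Incumbent gets 12, best alternative 8; Entrant gets 12, best alternative 8. No profitable deviation — NE.
(Aggressive, Moderate): Incumbent can switch to Moderate (3 → 7). Not NE.
(Aggressive, Passive): Entrant can switch to Aggressive (0 → 12). Not NE.
(Aggressive, Accommodate): Entrant can switch to Aggressive (5 → 12). Not NE.
(Moderate, Aggressive): Incumbent can switch to Aggressive (8 → 12). Not NE.
(Moderate, Moderate): Incumbent can switch to Passive (7 → 8). Not NE.
(Moderate, Passive): Incumbent can switch to Aggressive (10 → 11). Not NE.
(The remaining 5 profiles each have a profitable deviation by the same check.)

The unique pure-strategy Nash equilibrium is (Aggressive, Aggressive).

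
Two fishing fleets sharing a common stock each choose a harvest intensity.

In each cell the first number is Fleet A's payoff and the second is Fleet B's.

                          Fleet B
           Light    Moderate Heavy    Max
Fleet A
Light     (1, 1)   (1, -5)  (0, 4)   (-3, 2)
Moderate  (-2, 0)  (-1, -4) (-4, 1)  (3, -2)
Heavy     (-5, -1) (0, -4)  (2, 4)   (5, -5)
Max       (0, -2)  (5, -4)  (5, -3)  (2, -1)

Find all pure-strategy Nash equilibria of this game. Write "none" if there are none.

(Light, Light): Fleet B can switch to Heavy (1 → 4). Not NE.
(Light, Moderate): Fleet A can switch to Max (1 → 5). Not NE.
(Light, Heavy): Fleet A can switch to Heavy (0 → 2). Not NE.
(Light, Max): Fleet A can switch to Moderate (-3 → 3). Not NE.
(Moderate, Light): Fleet A can switch to Light (-2 → 1). Not NE.
(Moderate, Moderate): Fleet A can switch to Light (-1 → 1). Not NE.
(Moderate, Heavy): Fleet A can switch to Light (-4 → 0). Not NE.
(Moderate, Max): Fleet A can switch to Heavy (3 → 5). Not NE.
(The remaining 8 profiles each have a profitable deviation by the same check.)

There is no pure-strategy Nash equilibrium.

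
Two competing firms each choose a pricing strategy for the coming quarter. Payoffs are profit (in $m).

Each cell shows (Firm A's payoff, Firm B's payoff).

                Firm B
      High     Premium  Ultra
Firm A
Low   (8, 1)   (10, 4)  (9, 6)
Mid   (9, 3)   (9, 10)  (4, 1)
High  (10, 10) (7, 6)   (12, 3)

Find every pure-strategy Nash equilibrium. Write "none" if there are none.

The unique pure-strategy Nash equilibrium is (High, High).

For each player, find the best response to each opponent profile; mutual best responses are the pure NE.
Firm A against High: payoffs 8, 9, 10 → best response High.
Firm A against Premium: payoffs 10, 9, 7 → best response Low.
Firm A against Ultra: payoffs 9, 4, 12 → best response High.
Firm B against Low: payoffs 1, 4, 6 → best response Ultra.
Firm B against Mid: payoffs 3, 10, 1 → best response Premium.
Firm B against High: payoffs 10, 6, 3 → best response High.
Mutual best responses: (High, High).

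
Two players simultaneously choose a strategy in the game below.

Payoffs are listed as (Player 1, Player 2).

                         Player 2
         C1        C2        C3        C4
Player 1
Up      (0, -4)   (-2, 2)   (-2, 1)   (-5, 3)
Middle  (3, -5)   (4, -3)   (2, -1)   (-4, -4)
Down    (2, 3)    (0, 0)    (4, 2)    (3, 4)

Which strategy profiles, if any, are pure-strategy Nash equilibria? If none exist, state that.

(Down, C4)

Check each profile: it is a Nash equilibrium iff no player can strictly gain by switching unilaterally.
(Up, C1): Player 1 can switch to Middle (0 → 3). Not NE.
(Up, C2): Player 1 can switch to Middle (-2 → 4). Not NE.
(Up, C3): Player 1 can switch to Middle (-2 → 2). Not NE.
(Up, C4): Player 1 can switch to Middle (-5 → -4). Not NE.
(Middle, C1): Player 2 can switch to C2 (-5 → -3). Not NE.
(Middle, C2): Player 2 can switch to C3 (-3 → -1). Not NE.
(Middle, C3): Player 1 can switch to Down (2 → 4). Not NE.
(Middle, C4): Player 1 can switch to Down (-4 → 3). Not NE.
(Down, C1): Player 1 can switch to Middle (2 → 3). Not NE.
(Down, C2): Player 1 can switch to Middle (0 → 4). Not NE.
(Down, C3): Player 2 can switch to C1 (2 → 3). Not NE.
(Down, C4): Player 1 gets 3, best alternative -4; Player 2 gets 4, best alternative 3. No profitable deviation — NE.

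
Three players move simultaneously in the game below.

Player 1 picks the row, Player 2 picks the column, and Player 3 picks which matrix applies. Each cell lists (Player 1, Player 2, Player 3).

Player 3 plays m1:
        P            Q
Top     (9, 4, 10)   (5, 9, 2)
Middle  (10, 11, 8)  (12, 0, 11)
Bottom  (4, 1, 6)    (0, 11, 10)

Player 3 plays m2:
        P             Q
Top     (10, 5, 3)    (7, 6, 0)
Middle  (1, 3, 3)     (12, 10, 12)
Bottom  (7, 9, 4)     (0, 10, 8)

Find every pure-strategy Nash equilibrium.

Pure-strategy Nash equilibria: (Middle, P, m1), (Middle, Q, m2)

(Top, P, m1): Player 1 can switch to Middle (9 → 10). Not NE.
(Top, P, m2): Player 2 can switch to Q (5 → 6). Not NE.
(Top, Q, m1): Player 1 can switch to Middle (5 → 12). Not NE.
(Top, Q, m2): Player 1 can switch to Middle (7 → 12). Not NE.
(Middle, P, m1): Player 1 gets 10, best alternative 9; Player 2 gets 11, best alternative 0; Player 3 gets 8, best alternative 3. No profitable deviation — NE.
(Middle, P, m2): Player 1 can switch to Top (1 → 10). Not NE.
(Middle, Q, m1): Player 2 can switch to P (0 → 11). Not NE.
(Middle, Q, m2): Player 1 gets 12, best alternative 7; Player 2 gets 10, best alternative 3; Player 3 gets 12, best alternative 11. No profitable deviation — NE.
(Bottom, P, m1): Player 1 can switch to Top (4 → 9). Not NE.
(Bottom, P, m2): Player 1 can switch to Top (7 → 10). Not NE.
(Bottom, Q, m1): Player 1 can switch to Top (0 → 5). Not NE.
(Bottom, Q, m2): Player 1 can switch to Top (0 → 7). Not NE.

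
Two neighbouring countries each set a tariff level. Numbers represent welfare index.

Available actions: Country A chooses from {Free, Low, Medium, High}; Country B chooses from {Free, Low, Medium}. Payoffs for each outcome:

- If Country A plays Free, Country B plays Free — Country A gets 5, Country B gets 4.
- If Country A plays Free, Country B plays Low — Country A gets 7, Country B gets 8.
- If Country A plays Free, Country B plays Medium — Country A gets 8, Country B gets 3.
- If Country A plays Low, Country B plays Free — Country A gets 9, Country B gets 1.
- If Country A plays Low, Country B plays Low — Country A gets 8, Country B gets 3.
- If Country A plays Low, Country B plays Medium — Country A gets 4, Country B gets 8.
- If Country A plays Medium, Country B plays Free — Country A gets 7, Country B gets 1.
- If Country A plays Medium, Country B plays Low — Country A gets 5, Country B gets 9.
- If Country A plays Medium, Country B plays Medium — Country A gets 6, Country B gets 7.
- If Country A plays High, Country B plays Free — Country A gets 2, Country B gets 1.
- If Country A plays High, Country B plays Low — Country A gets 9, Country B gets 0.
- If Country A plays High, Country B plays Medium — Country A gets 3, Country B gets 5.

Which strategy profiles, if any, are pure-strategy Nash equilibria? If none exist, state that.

none

Country A against Free: payoffs 5, 9, 7, 2 → best response Low.
Country A against Low: payoffs 7, 8, 5, 9 → best response High.
Country A against Medium: payoffs 8, 4, 6, 3 → best response Free.
Country B against Free: payoffs 4, 8, 3 → best response Low.
Country B against Low: payoffs 1, 3, 8 → best response Medium.
Country B against Medium: payoffs 1, 9, 7 → best response Low.
Country B against High: payoffs 1, 0, 5 → best response Medium.
No profile is a mutual best response for all players.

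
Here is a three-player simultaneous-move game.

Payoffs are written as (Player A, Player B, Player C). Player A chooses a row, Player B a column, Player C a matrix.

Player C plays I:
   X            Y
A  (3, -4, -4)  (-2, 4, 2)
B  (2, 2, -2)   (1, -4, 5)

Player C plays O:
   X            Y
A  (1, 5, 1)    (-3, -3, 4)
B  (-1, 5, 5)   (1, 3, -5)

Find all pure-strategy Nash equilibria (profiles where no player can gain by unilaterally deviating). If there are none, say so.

Pure NE: (A, X, O)

Mark each player's best response to every combination of opponents' strategies; a profile where every player is best-responding is a pure Nash equilibrium.
Player A against (X, I): payoffs 3, 2 → best response A.
Player A against (X, O): payoffs 1, -1 → best response A.
Player A against (Y, I): payoffs -2, 1 → best response B.
Player A against (Y, O): payoffs -3, 1 → best response B.
Player B against (A, I): payoffs -4, 4 → best response Y.
Player B against (A, O): payoffs 5, -3 → best response X.
Player B against (B, I): payoffs 2, -4 → best response X.
Player B against (B, O): payoffs 5, 3 → best response X.
Player C against (A, X): payoffs -4, 1 → best response O.
Player C against (A, Y): payoffs 2, 4 → best response O.
Player C against (B, X): payoffs -2, 5 → best response O.
Player C against (B, Y): payoffs 5, -5 → best response I.
Mutual best responses: (A, X, O).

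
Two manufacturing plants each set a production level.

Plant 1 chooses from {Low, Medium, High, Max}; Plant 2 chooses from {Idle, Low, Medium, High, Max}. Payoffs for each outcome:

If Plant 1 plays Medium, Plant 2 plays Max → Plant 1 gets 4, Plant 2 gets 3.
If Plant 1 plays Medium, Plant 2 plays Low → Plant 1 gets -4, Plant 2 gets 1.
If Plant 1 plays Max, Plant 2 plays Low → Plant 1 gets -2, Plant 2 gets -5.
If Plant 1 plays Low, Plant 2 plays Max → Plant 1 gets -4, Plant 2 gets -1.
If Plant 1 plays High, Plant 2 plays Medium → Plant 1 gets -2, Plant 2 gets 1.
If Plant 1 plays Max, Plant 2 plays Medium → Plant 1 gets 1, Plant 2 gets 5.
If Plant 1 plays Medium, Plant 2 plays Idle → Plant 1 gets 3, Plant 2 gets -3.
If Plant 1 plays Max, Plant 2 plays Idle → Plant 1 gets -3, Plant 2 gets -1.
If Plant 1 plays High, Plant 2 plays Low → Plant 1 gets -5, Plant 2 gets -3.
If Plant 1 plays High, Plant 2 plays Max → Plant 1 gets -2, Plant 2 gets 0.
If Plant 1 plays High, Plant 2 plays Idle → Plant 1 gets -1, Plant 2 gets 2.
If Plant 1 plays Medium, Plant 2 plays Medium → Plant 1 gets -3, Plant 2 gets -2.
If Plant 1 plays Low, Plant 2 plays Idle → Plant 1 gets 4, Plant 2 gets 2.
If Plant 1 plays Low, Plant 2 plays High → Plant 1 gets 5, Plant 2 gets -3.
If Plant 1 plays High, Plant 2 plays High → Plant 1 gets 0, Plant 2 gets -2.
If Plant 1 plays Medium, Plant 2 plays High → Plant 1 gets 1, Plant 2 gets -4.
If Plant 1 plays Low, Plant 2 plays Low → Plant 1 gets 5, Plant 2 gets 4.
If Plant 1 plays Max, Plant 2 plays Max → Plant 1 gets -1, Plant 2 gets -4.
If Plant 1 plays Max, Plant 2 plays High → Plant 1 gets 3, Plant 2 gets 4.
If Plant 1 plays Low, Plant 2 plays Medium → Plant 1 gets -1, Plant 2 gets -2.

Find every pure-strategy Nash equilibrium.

Plant 1 against Idle: payoffs 4, 3, -1, -3 → best response Low.
Plant 1 against Low: payoffs 5, -4, -5, -2 → best response Low.
Plant 1 against Medium: payoffs -1, -3, -2, 1 → best response Max.
Plant 1 against High: payoffs 5, 1, 0, 3 → best response Low.
Plant 1 against Max: payoffs -4, 4, -2, -1 → best response Medium.
Plant 2 against Low: payoffs 2, 4, -2, -3, -1 → best response Low.
Plant 2 against Medium: payoffs -3, 1, -2, -4, 3 → best response Max.
Plant 2 against High: payoffs 2, -3, 1, -2, 0 → best response Idle.
Plant 2 against Max: payoffs -1, -5, 5, 4, -4 → best response Medium.
Mutual best responses: (Low, Low); (Medium, Max); (Max, Medium).

(Low, Low) and (Medium, Max) and (Max, Medium)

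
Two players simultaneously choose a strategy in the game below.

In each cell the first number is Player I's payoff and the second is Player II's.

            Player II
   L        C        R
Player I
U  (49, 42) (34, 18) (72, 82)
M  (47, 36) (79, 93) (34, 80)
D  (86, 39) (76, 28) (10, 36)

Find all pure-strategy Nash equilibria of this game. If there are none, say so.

Mark each player's best response to every combination of opponents' strategies; a profile where every player is best-responding is a pure Nash equilibrium.
Player I against L: payoffs 49, 47, 86 → best response D.
Player I against C: payoffs 34, 79, 76 → best response M.
Player I against R: payoffs 72, 34, 10 → best response U.
Player II against U: payoffs 42, 18, 82 → best response R.
Player II against M: payoffs 36, 93, 80 → best response C.
Player II against D: payoffs 39, 28, 36 → best response L.
Mutual best responses: (U, R); (M, C); (D, L).

Pure-strategy Nash equilibria: (U, R); (M, C); (D, L)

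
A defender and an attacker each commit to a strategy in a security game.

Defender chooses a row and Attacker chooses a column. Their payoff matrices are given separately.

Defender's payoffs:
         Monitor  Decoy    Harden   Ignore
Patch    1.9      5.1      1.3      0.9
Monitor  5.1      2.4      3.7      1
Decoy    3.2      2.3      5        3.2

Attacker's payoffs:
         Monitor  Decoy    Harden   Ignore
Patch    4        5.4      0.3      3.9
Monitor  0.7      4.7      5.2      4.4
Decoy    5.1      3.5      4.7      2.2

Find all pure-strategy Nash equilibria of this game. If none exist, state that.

(Patch, Decoy)

(Patch, Monitor): Defender can switch to Monitor (1.9 → 5.1). Not NE.
(Patch, Decoy): Defender gets 5.1, best alternative 2.4; Attacker gets 5.4, best alternative 4. No profitable deviation — NE.
(Patch, Harden): Defender can switch to Monitor (1.3 → 3.7). Not NE.
(Patch, Ignore): Defender can switch to Monitor (0.9 → 1). Not NE.
(Monitor, Monitor): Attacker can switch to Decoy (0.7 → 4.7). Not NE.
(Monitor, Decoy): Defender can switch to Patch (2.4 → 5.1). Not NE.
(Monitor, Harden): Defender can switch to Decoy (3.7 → 5). Not NE.
(Monitor, Ignore): Defender can switch to Decoy (1 → 3.2). Not NE.
(Decoy, Monitor): Defender can switch to Monitor (3.2 → 5.1). Not NE.
(Decoy, Decoy): Defender can switch to Patch (2.3 → 5.1). Not NE.
(Decoy, Harden): Attacker can switch to Monitor (4.7 → 5.1). Not NE.
(The remaining 1 profile has a profitable deviation by the same check.)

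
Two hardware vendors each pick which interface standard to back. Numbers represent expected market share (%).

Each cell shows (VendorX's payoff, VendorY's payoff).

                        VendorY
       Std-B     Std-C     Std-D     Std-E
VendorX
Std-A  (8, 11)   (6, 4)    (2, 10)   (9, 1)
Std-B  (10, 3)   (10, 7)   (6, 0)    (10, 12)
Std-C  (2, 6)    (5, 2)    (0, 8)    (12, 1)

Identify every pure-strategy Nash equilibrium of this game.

VendorX against Std-B: payoffs 8, 10, 2 → best response Std-B.
VendorX against Std-C: payoffs 6, 10, 5 → best response Std-B.
VendorX against Std-D: payoffs 2, 6, 0 → best response Std-B.
VendorX against Std-E: payoffs 9, 10, 12 → best response Std-C.
VendorY against Std-A: payoffs 11, 4, 10, 1 → best response Std-B.
VendorY against Std-B: payoffs 3, 7, 0, 12 → best response Std-E.
VendorY against Std-C: payoffs 6, 2, 8, 1 → best response Std-D.
No profile is a mutual best response for all players.

This game has no pure Nash equilibrium.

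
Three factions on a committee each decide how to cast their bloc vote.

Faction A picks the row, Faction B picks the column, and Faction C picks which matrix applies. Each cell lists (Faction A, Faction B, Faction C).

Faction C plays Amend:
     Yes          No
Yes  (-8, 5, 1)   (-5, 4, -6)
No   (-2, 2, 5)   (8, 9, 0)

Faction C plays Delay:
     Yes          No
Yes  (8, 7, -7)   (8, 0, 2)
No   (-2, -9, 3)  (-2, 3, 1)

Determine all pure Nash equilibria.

This game has no pure Nash equilibrium.

Faction A against (Yes, Amend): payoffs -8, -2 → best response No.
Faction A against (Yes, Delay): payoffs 8, -2 → best response Yes.
Faction A against (No, Amend): payoffs -5, 8 → best response No.
Faction A against (No, Delay): payoffs 8, -2 → best response Yes.
Faction B against (Yes, Amend): payoffs 5, 4 → best response Yes.
Faction B against (Yes, Delay): payoffs 7, 0 → best response Yes.
Faction B against (No, Amend): payoffs 2, 9 → best response No.
Faction B against (No, Delay): payoffs -9, 3 → best response No.
Faction C against (Yes, Yes): payoffs 1, -7 → best response Amend.
Faction C against (Yes, No): payoffs -6, 2 → best response Delay.
Faction C against (No, Yes): payoffs 5, 3 → best response Amend.
Faction C against (No, No): payoffs 0, 1 → best response Delay.
No profile is a mutual best response for all players.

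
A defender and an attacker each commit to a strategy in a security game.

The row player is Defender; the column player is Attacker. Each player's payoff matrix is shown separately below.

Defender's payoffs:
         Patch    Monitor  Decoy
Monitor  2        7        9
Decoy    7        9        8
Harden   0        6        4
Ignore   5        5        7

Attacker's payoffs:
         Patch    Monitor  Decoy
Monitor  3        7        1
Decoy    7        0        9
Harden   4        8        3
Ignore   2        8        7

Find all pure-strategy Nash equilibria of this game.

No pure-strategy Nash equilibrium.

(Monitor, Patch): Defender can switch to Decoy (2 → 7). Not NE.
(Monitor, Monitor): Defender can switch to Decoy (7 → 9). Not NE.
(Monitor, Decoy): Attacker can switch to Patch (1 → 3). Not NE.
(Decoy, Patch): Attacker can switch to Decoy (7 → 9). Not NE.
(Decoy, Monitor): Attacker can switch to Patch (0 → 7). Not NE.
(Decoy, Decoy): Defender can switch to Monitor (8 → 9). Not NE.
(Harden, Patch): Defender can switch to Monitor (0 → 2). Not NE.
(Harden, Monitor): Defender can switch to Monitor (6 → 7). Not NE.
(Harden, Decoy): Defender can switch to Monitor (4 → 9). Not NE.
(Ignore, Patch): Defender can switch to Decoy (5 → 7). Not NE.
(Ignore, Monitor): Defender can switch to Monitor (5 → 7). Not NE.
(Ignore, Decoy): Defender can switch to Monitor (7 → 9). Not NE.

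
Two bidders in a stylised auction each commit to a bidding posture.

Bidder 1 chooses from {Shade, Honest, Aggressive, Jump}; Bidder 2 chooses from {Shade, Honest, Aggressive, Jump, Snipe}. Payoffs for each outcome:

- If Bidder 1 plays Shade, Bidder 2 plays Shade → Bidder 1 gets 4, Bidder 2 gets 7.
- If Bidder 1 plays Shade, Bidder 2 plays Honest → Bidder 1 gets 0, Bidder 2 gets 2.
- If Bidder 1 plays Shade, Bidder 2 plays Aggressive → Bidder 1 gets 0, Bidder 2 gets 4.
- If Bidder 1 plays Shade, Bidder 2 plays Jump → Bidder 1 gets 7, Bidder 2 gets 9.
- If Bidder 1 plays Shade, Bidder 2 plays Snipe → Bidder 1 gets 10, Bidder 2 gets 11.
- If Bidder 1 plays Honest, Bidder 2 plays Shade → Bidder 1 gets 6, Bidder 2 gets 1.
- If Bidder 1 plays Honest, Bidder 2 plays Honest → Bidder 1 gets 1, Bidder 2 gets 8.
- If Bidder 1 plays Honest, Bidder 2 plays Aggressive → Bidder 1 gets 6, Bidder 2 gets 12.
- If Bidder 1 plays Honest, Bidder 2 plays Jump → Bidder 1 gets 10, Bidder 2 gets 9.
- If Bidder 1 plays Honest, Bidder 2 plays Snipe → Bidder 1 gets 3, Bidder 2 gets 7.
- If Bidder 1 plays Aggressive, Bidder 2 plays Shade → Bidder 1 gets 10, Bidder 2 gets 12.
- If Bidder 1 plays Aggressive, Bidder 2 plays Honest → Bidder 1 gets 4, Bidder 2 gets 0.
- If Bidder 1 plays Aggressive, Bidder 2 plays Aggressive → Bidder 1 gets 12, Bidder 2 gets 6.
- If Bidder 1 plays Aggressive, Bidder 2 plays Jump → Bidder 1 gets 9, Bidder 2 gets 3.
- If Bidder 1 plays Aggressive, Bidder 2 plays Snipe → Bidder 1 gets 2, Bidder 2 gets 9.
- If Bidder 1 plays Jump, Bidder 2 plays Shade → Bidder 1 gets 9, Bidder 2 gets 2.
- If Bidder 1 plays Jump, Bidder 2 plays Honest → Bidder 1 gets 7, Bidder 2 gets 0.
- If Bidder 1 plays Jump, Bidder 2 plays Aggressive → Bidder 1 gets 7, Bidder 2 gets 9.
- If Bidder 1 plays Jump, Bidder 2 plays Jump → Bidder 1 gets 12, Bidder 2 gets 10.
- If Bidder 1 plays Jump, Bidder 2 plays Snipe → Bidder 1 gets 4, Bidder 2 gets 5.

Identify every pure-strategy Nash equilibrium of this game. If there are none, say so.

Bidder 1 against Shade: payoffs 4, 6, 10, 9 → best response Aggressive.
Bidder 1 against Honest: payoffs 0, 1, 4, 7 → best response Jump.
Bidder 1 against Aggressive: payoffs 0, 6, 12, 7 → best response Aggressive.
Bidder 1 against Jump: payoffs 7, 10, 9, 12 → best response Jump.
Bidder 1 against Snipe: payoffs 10, 3, 2, 4 → best response Shade.
Bidder 2 against Shade: payoffs 7, 2, 4, 9, 11 → best response Snipe.
Bidder 2 against Honest: payoffs 1, 8, 12, 9, 7 → best response Aggressive.
Bidder 2 against Aggressive: payoffs 12, 0, 6, 3, 9 → best response Shade.
Bidder 2 against Jump: payoffs 2, 0, 9, 10, 5 → best response Jump.
Mutual best responses: (Shade, Snipe); (Aggressive, Shade); (Jump, Jump).

The pure Nash equilibria are (Shade, Snipe) and (Aggressive, Shade) and (Jump, Jump).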